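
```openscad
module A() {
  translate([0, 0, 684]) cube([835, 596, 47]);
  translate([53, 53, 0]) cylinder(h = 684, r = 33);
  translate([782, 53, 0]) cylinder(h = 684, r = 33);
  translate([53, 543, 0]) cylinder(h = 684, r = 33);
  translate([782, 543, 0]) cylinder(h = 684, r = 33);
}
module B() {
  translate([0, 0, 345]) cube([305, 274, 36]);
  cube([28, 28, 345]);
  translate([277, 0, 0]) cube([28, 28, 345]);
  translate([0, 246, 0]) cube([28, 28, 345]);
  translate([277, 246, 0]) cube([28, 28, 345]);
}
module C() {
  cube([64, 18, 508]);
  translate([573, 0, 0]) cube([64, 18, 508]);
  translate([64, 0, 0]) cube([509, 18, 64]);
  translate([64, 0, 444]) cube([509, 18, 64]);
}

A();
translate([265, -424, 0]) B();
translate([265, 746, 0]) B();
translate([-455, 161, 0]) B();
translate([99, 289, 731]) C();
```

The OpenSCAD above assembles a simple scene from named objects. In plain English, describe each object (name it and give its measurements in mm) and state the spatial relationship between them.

A is a table with a 835×596 mm rectangular top, 47 mm thick, top surface at z = 731 mm, supported by four round legs of 66 mm diameter, each leg's bounding box inset 20 mm from the nearest pair of top edges, running from the floor.

B is a four-legged stool. The seat is a 305×274×36 mm slab whose top surface is at z = 381 mm; four square legs, each 28×28 mm in cross-section, run from the floor (z = 0) to the underside of the seat, each flush with a corner of the seat.

C is a rectangular picture frame lying in the x–z plane (depth along y). The opening is 509 mm wide (x) by 380 mm tall (z), surrounded by a border 64 mm wide on all four sides. The frame is 18 mm deep and is made of two full-height vertical stiles with two horizontal rails fitted between them.

Three stools sit around the table at the −y, +y, −x sides. The picture frame is on top of the table, centred.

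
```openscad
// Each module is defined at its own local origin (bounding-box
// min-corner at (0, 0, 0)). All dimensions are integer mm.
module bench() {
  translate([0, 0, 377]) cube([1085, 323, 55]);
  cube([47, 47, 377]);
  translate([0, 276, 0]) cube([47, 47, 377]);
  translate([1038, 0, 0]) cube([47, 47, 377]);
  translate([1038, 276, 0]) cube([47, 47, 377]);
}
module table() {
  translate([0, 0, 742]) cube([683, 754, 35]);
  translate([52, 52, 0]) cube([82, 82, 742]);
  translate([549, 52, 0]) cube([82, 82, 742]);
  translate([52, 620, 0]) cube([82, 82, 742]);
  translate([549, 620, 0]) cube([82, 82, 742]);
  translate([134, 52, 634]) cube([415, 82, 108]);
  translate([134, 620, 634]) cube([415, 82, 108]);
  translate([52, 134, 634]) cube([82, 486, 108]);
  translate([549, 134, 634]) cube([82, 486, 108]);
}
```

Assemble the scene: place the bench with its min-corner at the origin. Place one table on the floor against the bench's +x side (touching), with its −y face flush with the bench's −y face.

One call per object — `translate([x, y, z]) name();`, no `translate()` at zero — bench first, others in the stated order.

bench();
translate([1085, 0, 0]) table();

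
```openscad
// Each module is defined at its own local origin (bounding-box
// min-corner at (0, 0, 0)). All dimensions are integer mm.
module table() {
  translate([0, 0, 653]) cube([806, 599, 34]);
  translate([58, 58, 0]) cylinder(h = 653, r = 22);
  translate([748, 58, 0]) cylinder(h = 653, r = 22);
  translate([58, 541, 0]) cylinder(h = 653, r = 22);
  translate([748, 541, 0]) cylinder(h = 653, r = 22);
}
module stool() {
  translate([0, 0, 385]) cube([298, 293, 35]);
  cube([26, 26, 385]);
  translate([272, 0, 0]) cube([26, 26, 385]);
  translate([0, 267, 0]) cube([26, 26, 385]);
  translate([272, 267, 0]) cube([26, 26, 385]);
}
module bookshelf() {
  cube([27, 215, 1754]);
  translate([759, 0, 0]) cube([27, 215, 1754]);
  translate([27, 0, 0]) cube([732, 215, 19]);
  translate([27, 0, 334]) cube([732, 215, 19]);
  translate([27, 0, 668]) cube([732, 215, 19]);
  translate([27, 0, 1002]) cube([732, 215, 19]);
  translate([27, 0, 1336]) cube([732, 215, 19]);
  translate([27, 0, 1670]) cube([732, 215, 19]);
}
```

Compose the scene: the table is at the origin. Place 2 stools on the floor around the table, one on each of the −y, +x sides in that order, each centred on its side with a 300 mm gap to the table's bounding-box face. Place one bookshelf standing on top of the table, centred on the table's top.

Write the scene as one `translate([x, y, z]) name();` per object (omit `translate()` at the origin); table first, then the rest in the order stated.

table();
translate([254, -593, 0]) stool();
translate([1106, 153, 0]) stool();
translate([10, 192, 687]) bookshelf();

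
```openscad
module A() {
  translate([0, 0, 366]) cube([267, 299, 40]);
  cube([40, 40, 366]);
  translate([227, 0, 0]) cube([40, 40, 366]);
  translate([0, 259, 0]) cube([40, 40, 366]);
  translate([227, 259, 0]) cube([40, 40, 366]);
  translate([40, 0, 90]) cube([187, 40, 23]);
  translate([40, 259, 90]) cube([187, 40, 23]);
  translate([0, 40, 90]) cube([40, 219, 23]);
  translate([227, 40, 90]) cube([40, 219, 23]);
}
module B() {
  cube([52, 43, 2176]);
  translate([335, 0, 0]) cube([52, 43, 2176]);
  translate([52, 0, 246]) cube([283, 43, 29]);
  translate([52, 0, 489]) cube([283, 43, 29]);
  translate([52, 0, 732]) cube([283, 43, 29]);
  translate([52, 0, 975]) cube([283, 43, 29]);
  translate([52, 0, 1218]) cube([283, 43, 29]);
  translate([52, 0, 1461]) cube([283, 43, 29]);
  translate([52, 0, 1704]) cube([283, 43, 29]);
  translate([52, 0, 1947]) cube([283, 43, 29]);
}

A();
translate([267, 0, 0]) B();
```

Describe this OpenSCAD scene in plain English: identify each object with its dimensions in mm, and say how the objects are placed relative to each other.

A is a four-legged stool. The seat is a 267×299×40 mm slab whose top surface is at z = 406 mm; four square legs, each 40×40 mm in cross-section, run from the floor (z = 0) to the underside of the seat, each flush with a corner of the seat. Four stretchers, 40 mm wide and 23 mm tall, connect adjacent legs with their undersides at z = 90 mm, each running between the inner faces of the legs it joins and aligned with the legs' outer faces on the other axis.

B is a straight ladder. Two 52×43 mm vertical rails, 2176 mm tall, stand 387 mm apart (outside-to-outside) with their front faces coplanar on the −y side. 8 rungs, each 43 mm deep and 29 mm tall, span between the inner faces of the rails, front faces flush with the rails. The lowest rung's underside is at z = 246 mm and rungs are spaced 243 mm apart (underside to underside).

The ladder is against the stool's +x side, with their −y faces flush.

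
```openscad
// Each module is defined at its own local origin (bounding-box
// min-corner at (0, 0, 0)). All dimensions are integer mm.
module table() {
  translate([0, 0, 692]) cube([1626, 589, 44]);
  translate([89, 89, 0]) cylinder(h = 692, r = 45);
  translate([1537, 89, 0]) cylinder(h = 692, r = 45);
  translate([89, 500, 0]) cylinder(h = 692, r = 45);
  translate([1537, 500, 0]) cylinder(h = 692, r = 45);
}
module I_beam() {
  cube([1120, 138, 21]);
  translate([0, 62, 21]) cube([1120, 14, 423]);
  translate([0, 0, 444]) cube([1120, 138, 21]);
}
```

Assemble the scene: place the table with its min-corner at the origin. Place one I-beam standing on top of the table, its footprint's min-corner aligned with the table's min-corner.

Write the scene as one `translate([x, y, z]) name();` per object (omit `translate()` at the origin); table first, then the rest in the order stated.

table();
translate([0, 0, 736]) I_beam();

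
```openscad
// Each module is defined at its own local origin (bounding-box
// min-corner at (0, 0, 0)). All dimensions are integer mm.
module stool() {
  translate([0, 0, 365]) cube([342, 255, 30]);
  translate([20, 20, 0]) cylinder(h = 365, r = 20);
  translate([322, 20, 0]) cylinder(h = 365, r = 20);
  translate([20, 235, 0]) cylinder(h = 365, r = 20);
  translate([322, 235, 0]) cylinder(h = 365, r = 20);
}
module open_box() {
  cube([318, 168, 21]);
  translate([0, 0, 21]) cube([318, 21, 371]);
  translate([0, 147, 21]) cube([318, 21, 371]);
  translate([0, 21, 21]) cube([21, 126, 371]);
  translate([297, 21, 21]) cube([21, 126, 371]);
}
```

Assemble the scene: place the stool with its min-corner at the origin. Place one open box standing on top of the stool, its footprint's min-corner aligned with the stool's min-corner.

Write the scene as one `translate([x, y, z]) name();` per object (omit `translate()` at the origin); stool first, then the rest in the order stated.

stool();
translate([0, 0, 395]) open_box();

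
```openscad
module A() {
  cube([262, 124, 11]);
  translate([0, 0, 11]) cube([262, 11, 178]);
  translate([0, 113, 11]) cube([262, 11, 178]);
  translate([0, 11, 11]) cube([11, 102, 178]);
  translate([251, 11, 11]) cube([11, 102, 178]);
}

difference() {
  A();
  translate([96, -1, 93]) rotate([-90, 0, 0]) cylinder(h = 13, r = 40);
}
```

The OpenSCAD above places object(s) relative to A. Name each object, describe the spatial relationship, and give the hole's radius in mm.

A is an open box. The open box has a circular hole through its front wall. The hole's radius is 40 mm.

The subtracted cylinder has r = 40 mm.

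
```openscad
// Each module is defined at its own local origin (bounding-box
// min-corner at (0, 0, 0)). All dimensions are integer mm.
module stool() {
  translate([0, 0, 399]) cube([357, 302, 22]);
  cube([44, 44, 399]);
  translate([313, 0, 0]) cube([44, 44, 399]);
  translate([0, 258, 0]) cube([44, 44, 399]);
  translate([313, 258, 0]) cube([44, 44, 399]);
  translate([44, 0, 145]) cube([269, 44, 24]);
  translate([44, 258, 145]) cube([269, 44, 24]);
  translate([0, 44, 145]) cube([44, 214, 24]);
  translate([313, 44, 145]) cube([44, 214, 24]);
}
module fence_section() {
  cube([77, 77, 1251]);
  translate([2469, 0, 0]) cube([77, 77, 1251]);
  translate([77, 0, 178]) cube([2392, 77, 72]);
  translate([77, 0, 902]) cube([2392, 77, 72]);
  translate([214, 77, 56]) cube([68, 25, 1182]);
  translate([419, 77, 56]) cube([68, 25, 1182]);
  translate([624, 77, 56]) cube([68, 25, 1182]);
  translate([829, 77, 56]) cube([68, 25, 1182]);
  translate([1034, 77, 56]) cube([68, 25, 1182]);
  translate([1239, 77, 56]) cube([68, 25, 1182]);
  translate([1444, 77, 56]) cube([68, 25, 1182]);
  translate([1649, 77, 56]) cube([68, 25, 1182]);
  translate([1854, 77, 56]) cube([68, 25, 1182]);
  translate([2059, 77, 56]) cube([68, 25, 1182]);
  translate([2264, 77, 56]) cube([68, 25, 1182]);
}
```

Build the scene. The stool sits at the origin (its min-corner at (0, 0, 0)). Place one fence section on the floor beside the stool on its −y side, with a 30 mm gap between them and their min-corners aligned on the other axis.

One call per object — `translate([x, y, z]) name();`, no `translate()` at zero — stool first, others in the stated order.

stool();
translate([0, -132, 0]) fence_section();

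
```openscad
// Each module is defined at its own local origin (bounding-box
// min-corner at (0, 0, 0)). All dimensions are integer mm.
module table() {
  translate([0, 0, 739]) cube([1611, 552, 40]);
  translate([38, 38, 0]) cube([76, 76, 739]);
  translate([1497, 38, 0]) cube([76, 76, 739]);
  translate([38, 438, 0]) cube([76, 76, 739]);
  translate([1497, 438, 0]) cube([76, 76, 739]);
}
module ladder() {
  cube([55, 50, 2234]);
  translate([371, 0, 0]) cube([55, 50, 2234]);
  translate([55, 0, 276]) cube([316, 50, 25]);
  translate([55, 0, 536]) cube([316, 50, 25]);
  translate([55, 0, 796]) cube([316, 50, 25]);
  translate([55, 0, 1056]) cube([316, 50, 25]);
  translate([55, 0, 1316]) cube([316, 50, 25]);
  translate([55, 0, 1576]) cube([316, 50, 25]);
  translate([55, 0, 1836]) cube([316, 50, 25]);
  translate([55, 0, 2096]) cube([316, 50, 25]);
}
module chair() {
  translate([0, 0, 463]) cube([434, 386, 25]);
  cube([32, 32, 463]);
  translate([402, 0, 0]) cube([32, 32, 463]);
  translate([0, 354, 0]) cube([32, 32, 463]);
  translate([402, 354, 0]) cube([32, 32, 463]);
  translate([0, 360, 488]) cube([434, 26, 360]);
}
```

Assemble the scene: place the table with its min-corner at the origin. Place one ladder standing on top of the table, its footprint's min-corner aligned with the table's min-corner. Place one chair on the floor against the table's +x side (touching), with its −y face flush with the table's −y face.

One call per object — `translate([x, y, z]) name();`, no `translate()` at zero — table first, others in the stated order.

table();
translate([0, 0, 779]) ladder();
translate([1611, 0, 0]) chair();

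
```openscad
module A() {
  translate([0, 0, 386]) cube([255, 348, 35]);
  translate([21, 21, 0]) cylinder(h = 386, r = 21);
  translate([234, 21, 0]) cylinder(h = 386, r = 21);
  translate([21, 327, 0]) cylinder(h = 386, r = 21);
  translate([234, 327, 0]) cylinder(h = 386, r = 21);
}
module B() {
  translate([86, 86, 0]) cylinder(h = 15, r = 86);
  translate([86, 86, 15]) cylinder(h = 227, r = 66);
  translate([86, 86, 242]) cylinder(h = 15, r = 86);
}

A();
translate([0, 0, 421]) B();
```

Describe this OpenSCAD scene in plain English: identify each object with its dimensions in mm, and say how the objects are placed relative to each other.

A is a simple wooden stool: a rectangular seat 255 mm (x) by 348 mm (y), 35 mm thick, top face at z = 421 mm, on four round legs, each 42 mm in diameter. The legs rest on z = 0, each leg's axis is inset half a diameter from the nearest pair of seat edges (so the leg's bounding box is flush with the corner).

B is a spool: two coaxial disc flanges of radius 86 mm and thickness 15 mm, joined by a core cylinder of radius 66 mm and height 227 mm. The lower flange rests on z = 0 and the three cylinders share a vertical axis.

The spool is on top of the stool.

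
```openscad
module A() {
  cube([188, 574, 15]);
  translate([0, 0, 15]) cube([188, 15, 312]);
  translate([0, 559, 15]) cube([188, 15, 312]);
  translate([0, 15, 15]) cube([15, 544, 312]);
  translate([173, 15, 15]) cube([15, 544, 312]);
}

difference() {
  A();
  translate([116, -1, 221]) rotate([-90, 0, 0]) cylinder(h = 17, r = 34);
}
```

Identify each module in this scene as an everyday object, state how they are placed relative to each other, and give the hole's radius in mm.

A is an open box. The open box has a circular hole through its front wall. The hole's radius is 34 mm.

The subtracted cylinder has r = 34 mm.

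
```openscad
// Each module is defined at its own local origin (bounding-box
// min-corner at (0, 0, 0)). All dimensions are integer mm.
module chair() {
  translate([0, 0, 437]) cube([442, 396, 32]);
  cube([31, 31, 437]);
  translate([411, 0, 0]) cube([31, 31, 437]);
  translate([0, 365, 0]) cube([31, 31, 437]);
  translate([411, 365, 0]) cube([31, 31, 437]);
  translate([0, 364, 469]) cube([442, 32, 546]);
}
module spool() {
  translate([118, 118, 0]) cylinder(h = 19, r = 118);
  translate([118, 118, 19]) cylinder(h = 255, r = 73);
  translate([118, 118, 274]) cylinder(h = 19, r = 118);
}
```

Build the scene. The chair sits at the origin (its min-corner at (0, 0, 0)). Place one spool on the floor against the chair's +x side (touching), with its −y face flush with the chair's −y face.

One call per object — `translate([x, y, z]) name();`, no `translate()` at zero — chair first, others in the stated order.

chair();
translate([442, 0, 0]) spool();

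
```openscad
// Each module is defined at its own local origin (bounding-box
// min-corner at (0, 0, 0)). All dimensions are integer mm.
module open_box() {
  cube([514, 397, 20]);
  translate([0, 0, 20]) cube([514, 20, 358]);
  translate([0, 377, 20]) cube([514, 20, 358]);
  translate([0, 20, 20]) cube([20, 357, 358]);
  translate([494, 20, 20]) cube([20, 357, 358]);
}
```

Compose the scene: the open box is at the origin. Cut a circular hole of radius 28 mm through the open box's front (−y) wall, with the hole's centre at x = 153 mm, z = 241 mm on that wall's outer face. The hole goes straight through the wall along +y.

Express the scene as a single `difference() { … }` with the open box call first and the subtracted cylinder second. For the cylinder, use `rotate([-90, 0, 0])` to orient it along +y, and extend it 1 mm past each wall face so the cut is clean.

difference() {
  open_box();
  translate([153, -1, 241]) rotate([-90, 0, 0]) cylinder(h = 22, r = 28);
}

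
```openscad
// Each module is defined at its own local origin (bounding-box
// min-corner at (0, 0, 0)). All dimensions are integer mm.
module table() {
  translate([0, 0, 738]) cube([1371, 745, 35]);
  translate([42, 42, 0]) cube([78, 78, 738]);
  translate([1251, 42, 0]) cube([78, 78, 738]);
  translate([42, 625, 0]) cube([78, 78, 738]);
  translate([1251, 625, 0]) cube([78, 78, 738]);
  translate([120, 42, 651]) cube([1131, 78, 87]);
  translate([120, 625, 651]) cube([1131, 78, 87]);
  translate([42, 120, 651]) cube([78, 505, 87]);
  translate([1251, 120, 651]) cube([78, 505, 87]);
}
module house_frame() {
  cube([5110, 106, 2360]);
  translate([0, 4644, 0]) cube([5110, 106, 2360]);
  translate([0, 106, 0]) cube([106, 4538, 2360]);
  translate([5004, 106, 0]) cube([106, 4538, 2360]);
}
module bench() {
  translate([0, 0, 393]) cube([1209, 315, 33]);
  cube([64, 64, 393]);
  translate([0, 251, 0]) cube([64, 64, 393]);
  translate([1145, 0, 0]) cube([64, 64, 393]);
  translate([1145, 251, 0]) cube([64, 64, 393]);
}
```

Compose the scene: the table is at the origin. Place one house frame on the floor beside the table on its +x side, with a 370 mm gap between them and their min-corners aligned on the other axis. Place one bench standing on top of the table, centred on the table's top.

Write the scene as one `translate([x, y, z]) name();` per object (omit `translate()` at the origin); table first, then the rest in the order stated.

table();
translate([1741, 0, 0]) house_frame();
translate([81, 215, 773]) bench();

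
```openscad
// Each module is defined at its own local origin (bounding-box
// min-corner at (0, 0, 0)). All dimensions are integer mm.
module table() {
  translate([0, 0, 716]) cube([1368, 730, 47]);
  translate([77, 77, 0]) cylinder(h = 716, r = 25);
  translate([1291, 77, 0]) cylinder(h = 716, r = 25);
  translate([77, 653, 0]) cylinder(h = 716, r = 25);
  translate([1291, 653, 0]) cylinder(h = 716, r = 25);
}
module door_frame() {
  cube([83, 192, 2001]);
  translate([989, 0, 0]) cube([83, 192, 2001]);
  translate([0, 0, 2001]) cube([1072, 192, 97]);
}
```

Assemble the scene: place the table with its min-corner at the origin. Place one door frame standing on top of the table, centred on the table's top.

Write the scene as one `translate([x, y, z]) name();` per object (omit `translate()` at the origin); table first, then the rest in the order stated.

table();
translate([148, 269, 763]) door_frame();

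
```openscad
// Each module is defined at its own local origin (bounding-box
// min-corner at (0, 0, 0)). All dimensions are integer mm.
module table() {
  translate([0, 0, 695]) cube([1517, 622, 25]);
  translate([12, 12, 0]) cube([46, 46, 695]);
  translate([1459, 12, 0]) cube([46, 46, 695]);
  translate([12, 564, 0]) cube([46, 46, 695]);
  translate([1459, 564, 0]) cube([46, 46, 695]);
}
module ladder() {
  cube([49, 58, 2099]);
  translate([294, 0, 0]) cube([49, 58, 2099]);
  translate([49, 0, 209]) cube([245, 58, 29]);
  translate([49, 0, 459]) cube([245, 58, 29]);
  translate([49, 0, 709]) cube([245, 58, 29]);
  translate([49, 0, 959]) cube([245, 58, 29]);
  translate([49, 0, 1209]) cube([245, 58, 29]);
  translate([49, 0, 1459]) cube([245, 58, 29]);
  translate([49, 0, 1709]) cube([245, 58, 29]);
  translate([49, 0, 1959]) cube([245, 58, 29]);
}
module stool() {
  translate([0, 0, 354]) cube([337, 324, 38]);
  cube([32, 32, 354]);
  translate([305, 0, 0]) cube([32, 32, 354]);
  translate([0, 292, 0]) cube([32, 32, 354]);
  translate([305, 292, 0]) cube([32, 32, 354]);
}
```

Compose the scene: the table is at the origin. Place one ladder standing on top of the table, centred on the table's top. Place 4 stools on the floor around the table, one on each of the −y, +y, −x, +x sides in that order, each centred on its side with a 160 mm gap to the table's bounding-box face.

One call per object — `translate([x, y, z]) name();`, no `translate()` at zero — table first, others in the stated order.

table();
translate([587, 282, 720]) ladder();
translate([590, -484, 0]) stool();
translate([590, 782, 0]) stool();
translate([-497, 149, 0]) stool();
translate([1677, 149, 0]) stool();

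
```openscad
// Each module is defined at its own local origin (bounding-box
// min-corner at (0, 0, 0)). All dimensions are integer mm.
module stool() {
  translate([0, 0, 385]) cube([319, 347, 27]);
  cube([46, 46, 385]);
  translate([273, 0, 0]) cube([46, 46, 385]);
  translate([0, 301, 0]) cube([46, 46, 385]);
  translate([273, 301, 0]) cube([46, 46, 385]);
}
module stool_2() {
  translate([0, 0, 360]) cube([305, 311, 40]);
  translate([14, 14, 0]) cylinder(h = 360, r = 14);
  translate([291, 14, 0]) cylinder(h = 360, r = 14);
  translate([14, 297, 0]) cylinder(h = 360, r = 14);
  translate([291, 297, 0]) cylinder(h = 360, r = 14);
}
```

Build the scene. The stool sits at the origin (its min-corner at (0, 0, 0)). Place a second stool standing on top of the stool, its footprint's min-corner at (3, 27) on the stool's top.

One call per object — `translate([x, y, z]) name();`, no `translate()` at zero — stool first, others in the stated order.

stool();
translate([3, 27, 412]) stool_2();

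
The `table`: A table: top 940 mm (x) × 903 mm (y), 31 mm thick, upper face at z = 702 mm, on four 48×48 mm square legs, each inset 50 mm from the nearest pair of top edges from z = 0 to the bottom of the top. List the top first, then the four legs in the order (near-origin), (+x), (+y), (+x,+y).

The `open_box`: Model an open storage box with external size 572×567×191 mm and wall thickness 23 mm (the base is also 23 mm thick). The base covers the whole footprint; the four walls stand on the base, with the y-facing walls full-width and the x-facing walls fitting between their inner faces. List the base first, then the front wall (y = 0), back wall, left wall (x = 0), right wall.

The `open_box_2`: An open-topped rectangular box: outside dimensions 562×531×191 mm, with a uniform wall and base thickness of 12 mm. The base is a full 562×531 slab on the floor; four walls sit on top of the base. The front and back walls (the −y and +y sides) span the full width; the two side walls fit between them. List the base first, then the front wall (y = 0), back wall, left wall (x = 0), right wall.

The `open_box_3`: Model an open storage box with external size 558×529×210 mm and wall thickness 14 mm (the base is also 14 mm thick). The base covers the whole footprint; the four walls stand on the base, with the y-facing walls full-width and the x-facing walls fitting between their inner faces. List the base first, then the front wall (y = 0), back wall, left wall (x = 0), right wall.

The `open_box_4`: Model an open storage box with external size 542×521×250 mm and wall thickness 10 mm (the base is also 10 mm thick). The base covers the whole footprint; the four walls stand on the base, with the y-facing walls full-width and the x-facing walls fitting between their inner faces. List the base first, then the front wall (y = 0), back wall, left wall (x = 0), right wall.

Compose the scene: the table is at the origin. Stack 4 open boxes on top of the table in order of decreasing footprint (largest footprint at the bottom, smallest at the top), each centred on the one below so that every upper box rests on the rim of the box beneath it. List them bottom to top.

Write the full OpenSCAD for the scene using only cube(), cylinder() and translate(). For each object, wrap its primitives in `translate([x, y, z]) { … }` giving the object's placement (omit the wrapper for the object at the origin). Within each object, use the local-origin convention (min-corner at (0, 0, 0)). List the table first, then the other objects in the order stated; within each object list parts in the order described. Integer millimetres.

translate([0, 0, 671]) cube([940, 903, 31]);
translate([50, 50, 0]) cube([48, 48, 671]);
translate([842, 50, 0]) cube([48, 48, 671]);
translate([50, 805, 0]) cube([48, 48, 671]);
translate([842, 805, 0]) cube([48, 48, 671]);
translate([184, 168, 702]) {
  cube([572, 567, 23]);
  translate([0, 0, 23]) cube([572, 23, 168]);
  translate([0, 544, 23]) cube([572, 23, 168]);
  translate([0, 23, 23]) cube([23, 521, 168]);
  translate([549, 23, 23]) cube([23, 521, 168]);
}
translate([189, 186, 893]) {
  cube([562, 531, 12]);
  translate([0, 0, 12]) cube([562, 12, 179]);
  translate([0, 519, 12]) cube([562, 12, 179]);
  translate([0, 12, 12]) cube([12, 507, 179]);
  translate([550, 12, 12]) cube([12, 507, 179]);
}
translate([191, 187, 1084]) {
  cube([558, 529, 14]);
  translate([0, 0, 14]) cube([558, 14, 196]);
  translate([0, 515, 14]) cube([558, 14, 196]);
  translate([0, 14, 14]) cube([14, 501, 196]);
  translate([544, 14, 14]) cube([14, 501, 196]);
}
translate([199, 191, 1294]) {
  cube([542, 521, 10]);
  translate([0, 0, 10]) cube([542, 10, 240]);
  translate([0, 511, 10]) cube([542, 10, 240]);
  translate([0, 10, 10]) cube([10, 501, 240]);
  translate([532, 10, 10]) cube([10, 501, 240]);
}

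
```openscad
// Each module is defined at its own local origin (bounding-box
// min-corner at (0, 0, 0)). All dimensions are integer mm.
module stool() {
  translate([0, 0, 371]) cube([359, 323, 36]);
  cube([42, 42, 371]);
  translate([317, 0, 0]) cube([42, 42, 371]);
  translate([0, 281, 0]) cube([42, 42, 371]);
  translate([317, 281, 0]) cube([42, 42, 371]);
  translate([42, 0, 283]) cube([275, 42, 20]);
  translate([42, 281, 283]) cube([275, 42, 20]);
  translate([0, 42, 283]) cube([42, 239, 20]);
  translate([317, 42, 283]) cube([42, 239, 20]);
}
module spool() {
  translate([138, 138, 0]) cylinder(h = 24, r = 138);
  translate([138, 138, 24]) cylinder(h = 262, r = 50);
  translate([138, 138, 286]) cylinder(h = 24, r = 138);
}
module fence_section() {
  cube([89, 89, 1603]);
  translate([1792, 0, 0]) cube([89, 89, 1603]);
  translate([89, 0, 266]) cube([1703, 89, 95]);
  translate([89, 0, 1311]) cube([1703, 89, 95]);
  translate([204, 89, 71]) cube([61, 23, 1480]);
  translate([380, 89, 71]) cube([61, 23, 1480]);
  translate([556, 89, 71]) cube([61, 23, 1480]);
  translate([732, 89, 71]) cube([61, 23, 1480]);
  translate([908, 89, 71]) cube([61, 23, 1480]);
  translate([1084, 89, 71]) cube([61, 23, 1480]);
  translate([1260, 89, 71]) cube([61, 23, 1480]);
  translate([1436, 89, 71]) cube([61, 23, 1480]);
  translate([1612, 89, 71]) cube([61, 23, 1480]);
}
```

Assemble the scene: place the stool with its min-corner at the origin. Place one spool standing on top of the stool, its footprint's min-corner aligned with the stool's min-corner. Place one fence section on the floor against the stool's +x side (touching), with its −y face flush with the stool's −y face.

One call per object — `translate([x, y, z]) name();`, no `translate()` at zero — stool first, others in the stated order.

stool();
translate([0, 0, 407]) spool();
translate([359, 0, 0]) fence_section();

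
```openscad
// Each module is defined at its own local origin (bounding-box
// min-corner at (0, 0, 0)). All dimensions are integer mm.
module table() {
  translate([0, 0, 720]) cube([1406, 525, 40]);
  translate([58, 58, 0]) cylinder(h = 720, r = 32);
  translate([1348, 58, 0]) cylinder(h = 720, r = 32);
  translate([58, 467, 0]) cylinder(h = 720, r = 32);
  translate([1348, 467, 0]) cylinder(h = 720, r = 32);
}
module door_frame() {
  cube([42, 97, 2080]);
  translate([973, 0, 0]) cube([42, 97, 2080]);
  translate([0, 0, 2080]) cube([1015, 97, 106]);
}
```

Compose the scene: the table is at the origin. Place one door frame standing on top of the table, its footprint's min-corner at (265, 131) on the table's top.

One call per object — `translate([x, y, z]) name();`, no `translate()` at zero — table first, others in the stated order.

table();
translate([265, 131, 760]) door_frame();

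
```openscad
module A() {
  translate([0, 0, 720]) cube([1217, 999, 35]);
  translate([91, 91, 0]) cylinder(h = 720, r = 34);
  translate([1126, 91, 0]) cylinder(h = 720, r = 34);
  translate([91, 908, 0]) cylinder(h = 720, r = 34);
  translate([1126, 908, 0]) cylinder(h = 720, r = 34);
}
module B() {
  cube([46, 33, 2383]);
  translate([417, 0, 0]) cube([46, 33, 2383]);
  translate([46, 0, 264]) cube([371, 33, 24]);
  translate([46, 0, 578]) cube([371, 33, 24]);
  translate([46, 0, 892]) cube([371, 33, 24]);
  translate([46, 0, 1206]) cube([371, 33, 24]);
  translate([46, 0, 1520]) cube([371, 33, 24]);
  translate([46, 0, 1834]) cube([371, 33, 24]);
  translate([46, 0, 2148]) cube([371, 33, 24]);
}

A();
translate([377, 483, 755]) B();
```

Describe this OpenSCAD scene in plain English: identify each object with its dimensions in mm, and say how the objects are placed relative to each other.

A is a table: top 1217 mm (x) × 999 mm (y), 35 mm thick, upper face at z = 755 mm, on four round legs of 68 mm diameter, each leg's bounding box inset 57 mm from the nearest pair of top edges, running from z = 0 to the bottom of the top.

B is a straight ladder. Two 46×33 mm vertical rails, 2383 mm tall, stand 463 mm apart (outside-to-outside) with their front faces coplanar on the −y side. 7 rungs, each 33 mm deep and 24 mm tall, span between the inner faces of the rails, front faces flush with the rails. The lowest rung's underside is at z = 264 mm and rungs are spaced 314 mm apart (underside to underside).

The ladder is on top of the table, centred.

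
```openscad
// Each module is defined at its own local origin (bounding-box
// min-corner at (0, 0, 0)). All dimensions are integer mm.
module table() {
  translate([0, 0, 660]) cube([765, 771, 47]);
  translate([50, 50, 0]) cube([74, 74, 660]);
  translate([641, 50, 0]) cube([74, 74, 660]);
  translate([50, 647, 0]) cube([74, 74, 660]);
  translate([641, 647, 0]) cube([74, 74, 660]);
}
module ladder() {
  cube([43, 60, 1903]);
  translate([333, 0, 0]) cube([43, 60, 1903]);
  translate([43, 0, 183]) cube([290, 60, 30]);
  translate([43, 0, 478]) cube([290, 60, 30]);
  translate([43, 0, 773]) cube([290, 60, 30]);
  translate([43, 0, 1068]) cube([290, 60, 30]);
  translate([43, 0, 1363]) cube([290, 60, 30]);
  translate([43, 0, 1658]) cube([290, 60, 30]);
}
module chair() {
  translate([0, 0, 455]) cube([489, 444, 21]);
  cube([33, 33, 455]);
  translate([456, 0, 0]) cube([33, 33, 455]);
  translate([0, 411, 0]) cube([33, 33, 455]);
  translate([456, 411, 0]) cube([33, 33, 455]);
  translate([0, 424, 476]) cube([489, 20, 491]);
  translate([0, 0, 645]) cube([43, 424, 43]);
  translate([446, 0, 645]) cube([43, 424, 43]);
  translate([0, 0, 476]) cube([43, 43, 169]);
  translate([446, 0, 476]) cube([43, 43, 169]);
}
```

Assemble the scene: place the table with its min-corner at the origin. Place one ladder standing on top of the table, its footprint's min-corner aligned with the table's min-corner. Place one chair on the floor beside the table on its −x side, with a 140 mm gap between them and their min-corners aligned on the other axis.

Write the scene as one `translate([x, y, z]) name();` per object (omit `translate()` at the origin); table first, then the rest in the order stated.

table();
translate([0, 0, 707]) ladder();
translate([-629, 0, 0]) chair();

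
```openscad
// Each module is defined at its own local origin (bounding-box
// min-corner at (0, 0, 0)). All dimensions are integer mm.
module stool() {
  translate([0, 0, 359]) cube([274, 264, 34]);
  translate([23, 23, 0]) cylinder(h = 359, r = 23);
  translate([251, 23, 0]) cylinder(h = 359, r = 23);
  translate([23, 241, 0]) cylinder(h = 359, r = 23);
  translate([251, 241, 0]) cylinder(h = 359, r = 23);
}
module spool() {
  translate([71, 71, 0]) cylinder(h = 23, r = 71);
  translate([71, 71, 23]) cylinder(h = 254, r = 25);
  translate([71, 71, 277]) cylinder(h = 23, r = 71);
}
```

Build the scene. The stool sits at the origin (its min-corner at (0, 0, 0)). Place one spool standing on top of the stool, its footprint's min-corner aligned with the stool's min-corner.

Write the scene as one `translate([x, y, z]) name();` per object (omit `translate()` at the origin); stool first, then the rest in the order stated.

stool();
translate([0, 0, 393]) spool();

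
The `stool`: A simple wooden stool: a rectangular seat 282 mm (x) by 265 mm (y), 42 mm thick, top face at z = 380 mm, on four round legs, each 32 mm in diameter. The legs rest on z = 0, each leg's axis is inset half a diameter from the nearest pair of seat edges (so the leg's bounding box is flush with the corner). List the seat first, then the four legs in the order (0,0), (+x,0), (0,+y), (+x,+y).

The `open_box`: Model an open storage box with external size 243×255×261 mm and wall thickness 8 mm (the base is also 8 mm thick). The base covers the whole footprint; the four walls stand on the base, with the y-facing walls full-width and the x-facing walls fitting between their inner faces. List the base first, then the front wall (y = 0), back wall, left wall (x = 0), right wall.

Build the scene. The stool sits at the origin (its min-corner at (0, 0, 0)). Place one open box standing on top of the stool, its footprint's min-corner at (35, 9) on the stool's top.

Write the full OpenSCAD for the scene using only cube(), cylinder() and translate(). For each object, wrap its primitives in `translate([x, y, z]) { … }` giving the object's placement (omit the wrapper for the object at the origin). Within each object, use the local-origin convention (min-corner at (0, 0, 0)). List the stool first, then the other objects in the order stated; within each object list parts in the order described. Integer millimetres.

translate([0, 0, 338]) cube([282, 265, 42]);
translate([16, 16, 0]) cylinder(h = 338, r = 16);
translate([266, 16, 0]) cylinder(h = 338, r = 16);
translate([16, 249, 0]) cylinder(h = 338, r = 16);
translate([266, 249, 0]) cylinder(h = 338, r = 16);
translate([35, 9, 380]) {
  cube([243, 255, 8]);
  translate([0, 0, 8]) cube([243, 8, 253]);
  translate([0, 247, 8]) cube([243, 8, 253]);
  translate([0, 8, 8]) cube([8, 239, 253]);
  translate([235, 8, 8]) cube([8, 239, 253]);
}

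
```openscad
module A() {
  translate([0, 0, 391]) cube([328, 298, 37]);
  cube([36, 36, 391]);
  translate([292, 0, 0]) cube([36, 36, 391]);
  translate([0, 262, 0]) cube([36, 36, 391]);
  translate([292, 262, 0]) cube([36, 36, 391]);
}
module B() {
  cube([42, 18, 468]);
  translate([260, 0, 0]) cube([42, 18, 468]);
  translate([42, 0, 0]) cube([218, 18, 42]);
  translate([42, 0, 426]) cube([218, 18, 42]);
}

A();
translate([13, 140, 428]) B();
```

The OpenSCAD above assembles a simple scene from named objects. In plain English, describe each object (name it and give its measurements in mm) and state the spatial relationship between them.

A is a four-legged stool. The seat is a 328×298×37 mm slab whose top surface is at z = 428 mm; four square legs, each 36×36 mm in cross-section, run from the floor (z = 0) to the underside of the seat, each flush with a corner of the seat.

B is a rectangular picture frame lying in the x–z plane (depth along y). The opening is 218 mm wide (x) by 384 mm tall (z), surrounded by a border 42 mm wide on all four sides. The frame is 18 mm deep and is made of two full-height vertical stiles with two horizontal rails fitted between them.

The picture frame is on top of the stool, centred.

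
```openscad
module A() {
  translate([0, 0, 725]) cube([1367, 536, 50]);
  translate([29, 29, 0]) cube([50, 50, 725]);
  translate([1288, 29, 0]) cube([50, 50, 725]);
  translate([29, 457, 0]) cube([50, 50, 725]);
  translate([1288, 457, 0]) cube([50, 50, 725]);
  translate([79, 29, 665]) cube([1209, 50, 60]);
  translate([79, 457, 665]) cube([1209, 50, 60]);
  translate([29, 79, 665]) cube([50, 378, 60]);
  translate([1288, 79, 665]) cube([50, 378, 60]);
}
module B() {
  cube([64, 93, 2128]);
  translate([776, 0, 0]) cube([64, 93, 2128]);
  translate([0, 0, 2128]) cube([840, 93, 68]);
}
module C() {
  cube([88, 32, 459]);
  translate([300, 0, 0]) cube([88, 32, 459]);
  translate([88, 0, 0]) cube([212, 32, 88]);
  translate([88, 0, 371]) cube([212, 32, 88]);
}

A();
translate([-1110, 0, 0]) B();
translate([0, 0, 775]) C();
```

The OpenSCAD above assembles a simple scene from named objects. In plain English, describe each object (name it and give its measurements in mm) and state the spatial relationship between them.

A is a table: top 1367 mm (x) × 536 mm (y), 50 mm thick, upper face at z = 775 mm, on four 50×50 mm square legs, each inset 29 mm from the nearest pair of top edges, running from z = 0 to the bottom of the top. Four apron rails, 50 mm thick and 60 mm tall, run between adjacent legs with their top edges flush with the underside of the top and their outer faces flush with the legs' outer faces.

B is a rectangular door frame: two vertical jambs of 64×93 mm section, 2128 mm tall, with a clear opening 712 mm wide between their inner faces. A header 68 mm tall and 93 mm deep lies on top of the jambs and spans the full outside width.

C is a picture frame with a 212×283 mm rectangular opening (x by z) and a uniform 88 mm border on every side. Frame depth is 32 mm along y. It is built from two vertical stiles running the full outside height and two horizontal rails spanning the gap between the stiles.

The door frame is on the floor beside the table on its −x side. The picture frame is on top of the table.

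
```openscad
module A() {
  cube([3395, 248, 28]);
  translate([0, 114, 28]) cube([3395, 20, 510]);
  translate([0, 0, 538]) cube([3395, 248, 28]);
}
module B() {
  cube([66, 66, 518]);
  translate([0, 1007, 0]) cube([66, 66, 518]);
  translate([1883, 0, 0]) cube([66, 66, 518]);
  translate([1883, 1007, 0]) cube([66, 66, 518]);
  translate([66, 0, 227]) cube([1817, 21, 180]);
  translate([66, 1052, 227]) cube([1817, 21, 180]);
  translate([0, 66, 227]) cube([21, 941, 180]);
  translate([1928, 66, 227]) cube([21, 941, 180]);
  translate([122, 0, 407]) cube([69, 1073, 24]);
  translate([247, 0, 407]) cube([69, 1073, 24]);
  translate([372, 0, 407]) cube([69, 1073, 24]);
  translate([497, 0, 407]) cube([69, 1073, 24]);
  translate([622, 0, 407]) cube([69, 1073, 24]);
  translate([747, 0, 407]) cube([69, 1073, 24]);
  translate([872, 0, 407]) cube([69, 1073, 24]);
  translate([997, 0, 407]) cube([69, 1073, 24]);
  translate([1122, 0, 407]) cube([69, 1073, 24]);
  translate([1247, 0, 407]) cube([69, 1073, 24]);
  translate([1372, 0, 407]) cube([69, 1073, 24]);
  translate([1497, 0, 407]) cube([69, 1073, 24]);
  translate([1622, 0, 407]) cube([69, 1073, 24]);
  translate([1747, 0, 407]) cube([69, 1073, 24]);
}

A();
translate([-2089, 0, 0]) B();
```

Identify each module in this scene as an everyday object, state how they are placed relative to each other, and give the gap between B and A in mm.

A is an I-beam. B is a bed frame. The bed frame is on the floor beside the I-beam on its −x side. The gap between the bed frame and the I-beam is 140 mm.

The bed frame's nearest face is 140 mm from the I-beam's −x face.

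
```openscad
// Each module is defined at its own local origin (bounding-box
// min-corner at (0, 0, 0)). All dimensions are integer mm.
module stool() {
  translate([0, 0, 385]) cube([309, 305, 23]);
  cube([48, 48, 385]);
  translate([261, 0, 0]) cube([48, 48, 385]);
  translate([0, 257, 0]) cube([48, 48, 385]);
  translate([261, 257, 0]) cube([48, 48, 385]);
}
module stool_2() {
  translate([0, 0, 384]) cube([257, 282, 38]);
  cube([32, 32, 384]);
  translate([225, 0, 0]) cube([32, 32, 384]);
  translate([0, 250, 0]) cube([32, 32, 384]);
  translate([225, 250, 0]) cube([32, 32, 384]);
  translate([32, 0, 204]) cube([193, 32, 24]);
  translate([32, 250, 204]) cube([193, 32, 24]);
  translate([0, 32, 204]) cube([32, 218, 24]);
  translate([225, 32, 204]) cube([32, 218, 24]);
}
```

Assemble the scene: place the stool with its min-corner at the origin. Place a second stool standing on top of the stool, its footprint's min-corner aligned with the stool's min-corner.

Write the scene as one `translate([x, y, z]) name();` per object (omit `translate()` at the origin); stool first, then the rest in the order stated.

stool();
translate([0, 0, 408]) stool_2();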